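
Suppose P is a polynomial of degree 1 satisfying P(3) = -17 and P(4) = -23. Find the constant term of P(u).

1

Write P(u) = au + b. Substituting each data point gives a linear system:
  3a + b = -17
  4a + b = -23
Solving the system yields a = -6, b = 1.
So P(u) = -6u + 1.
The constant term is 1.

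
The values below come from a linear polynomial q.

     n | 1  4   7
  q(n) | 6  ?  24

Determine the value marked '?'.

The 2 known points determine the degree-1 polynomial uniquely.
Write q(n) = an + b. Substituting each data point gives a linear system:
  a + b = 6
  7a + b = 24
Solving the system yields a = 3, b = 3.
So q(n) = 3n + 3.
Then q(4) = 15.

15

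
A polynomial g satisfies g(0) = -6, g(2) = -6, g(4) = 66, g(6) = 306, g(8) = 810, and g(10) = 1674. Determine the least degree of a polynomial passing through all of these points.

3

Forward differences of the values at u = 0, 2, 4, 6, 8, 10:
  g  : -6  -6  66  306  810  1674
  Δ  : 0  72  240  504  864
  Δ^2: 72  168  264  360
  Δ^3: 96  96  96
  Δ^4: 0  0
  Δ^5: 0
The third differences are constant (96) and nonzero, while all higher differences vanish, so the minimal degree is 3.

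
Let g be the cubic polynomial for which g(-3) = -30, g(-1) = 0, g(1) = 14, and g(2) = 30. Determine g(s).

Write g(s) = as^3 + bs^2 + cs + d. Substituting each data point gives a linear system:
  -27a + 9b - 3c + d = -30
  -a + b - c + d = 0
  a + b + c + d = 14
  8a + 4b + 2c + d = 30
Solving the system yields a = 1, b = 1, c = 6, d = 6.
So g(s) = s^3 + s^2 + 6s + 6.
Check: g(-1) = 0. ✓

g(s) = s^3 + s^2 + 6s + 6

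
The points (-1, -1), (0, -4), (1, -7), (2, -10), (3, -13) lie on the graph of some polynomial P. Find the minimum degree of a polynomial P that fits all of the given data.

1

Forward differences of the values at u = -1, 0, 1, 2, 3:
  P  : -1  -4  -7  -10  -13
  Δ  : -3  -3  -3  -3
  Δ^2: 0  0  0
  Δ^3: 0  0
  Δ^4: 0
The first differences are constant (-3) and nonzero, while all higher differences vanish, so the minimal degree is 1.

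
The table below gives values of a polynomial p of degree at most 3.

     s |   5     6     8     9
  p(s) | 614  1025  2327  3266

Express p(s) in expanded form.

p(s) = 4s^3 + 4s^2 + 3s - 1

Write p(s) = as^3 + bs^2 + cs + d. Substituting each data point gives a linear system:
  125a + 25b + 5c + d = 614
  216a + 36b + 6c + d = 1025
  512a + 64b + 8c + d = 2327
  729a + 81b + 9c + d = 3266
Solving the system yields a = 4, b = 4, c = 3, d = -1.
So p(s) = 4s³ + 4s² + 3s - 1.
Check: p(6) = 1025. ✓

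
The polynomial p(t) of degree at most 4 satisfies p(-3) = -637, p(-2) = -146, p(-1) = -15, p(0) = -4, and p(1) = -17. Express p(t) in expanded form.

Write p(t) = at^4 + bt^3 + ct^2 + dt + e. Substituting each data point gives a linear system:
  81a - 27b + 9c - 3d + e = -637
  16a - 8b + 4c - 2d + e = -146
  a - b + c - d + e = -15
  e = -4
  a + b + c + d + e = -17
Solving the system yields a = -6, b = 4, c = -6, d = -5, e = -4.
So p(t) = -6t⁴ + 4t³ - 6t² - 5t - 4.
Check: p(0) = -4. ✓

p(t) = -6t^4 + 4t^3 - 6t^2 - 5t - 4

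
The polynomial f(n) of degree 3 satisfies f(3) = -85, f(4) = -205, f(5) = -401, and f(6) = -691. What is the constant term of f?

-1

Write f(n) = an^3 + bn^2 + cn + d. Substituting each data point gives a linear system:
  27a + 9b + 3c + d = -85
  64a + 16b + 4c + d = -205
  125a + 25b + 5c + d = -401
  216a + 36b + 6c + d = -691
Solving the system yields a = -3, b = -2, c = 5, d = -1.
So f(n) = -3n^3 - 2n^2 + 5n - 1.
The constant term is -1.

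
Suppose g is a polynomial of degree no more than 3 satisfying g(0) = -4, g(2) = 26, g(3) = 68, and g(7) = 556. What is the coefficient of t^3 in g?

Write g(t) = at^3 + bt^2 + ct + d. Substituting each data point gives a linear system:
  d = -4
  8a + 4b + 2c + d = 26
  27a + 9b + 3c + d = 68
  343a + 49b + 7c + d = 556
Solving the system yields a = 1, b = 4, c = 3, d = -4.
So g(t) = t³ + 4t² + 3t - 4.
The leading coefficient is 1.

1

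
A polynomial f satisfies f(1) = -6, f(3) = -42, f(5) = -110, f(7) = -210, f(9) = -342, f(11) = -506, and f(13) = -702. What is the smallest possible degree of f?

Forward differences of the values at s = 1, 3, 5, 7, 9, 11, 13:
  f  : -6  -42  -110  -210  -342  -506  -702
  Δ  : -36  -68  -100  -132  -164  -196
  Δ^2: -32  -32  -32  -32  -32
  Δ^3: 0  0  0  0
  Δ^4: 0  0  0
  Δ^5: 0  0
  Δ^6: 0
The second differences are constant (-32) and nonzero, while all higher differences vanish, so the minimal degree is 2.

2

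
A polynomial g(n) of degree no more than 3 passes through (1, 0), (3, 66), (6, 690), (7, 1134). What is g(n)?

Write g(n) = an^3 + bn^2 + cn + d. Substituting each data point gives a linear system:
  a + b + c + d = 0
  27a + 9b + 3c + d = 66
  216a + 36b + 6c + d = 690
  343a + 49b + 7c + d = 1134
Solving the system yields a = 4, b = -5, c = 1, d = 0.
So g(n) = 4n^3 - 5n^2 + n.
Check: g(3) = 66. ✓

g(n) = 4n^3 - 5n^2 + n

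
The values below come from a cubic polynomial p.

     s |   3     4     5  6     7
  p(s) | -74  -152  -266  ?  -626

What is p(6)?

-422

The 4 known points determine the degree-3 polynomial uniquely.
Write p(s) = as^3 + bs^2 + cs + d. Substituting each data point gives a linear system:
  27a + 9b + 3c + d = -74
  64a + 16b + 4c + d = -152
  125a + 25b + 5c + d = -266
  343a + 49b + 7c + d = -626
Solving the system yields a = -1, b = -6, c = 1, d = 4.
So p(s) = -s³ - 6s² + s + 4.
Then p(6) = -422.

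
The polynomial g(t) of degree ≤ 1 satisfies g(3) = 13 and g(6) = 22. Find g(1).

7

Using the Lagrange interpolation formula with nodes 3, 6:
  L_0(t) = (t - 6) / -3
  L_1(t) = (t - 3) / 3
Then g(t) = 13·L_0(t) + 22·L_1(t).
Expanding and collecting terms gives g(t) = 3t + 4.
Evaluating at t = 1: g(1) = 7.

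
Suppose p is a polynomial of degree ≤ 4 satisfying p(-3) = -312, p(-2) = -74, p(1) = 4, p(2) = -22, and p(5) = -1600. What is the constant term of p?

0

Write p(u) = au^4 + bu^3 + cu^2 + du + e. Substituting each data point gives a linear system:
  81a - 27b + 9c - 3d + e = -312
  16a - 8b + 4c - 2d + e = -74
  a + b + c + d + e = 4
  16a + 8b + 4c + 2d + e = -22
  625a + 125b + 25c + 5d + e = -1600
Solving the system yields a = -3, b = 2, c = 0, d = 5, e = 0.
So p(u) = -3u^4 + 2u^3 + 5u.
The constant term is 0.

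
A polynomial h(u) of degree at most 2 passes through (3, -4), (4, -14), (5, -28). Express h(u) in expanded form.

Using the Lagrange interpolation formula with nodes 3, 4, 5:
  L_0(u) = (u - 4)(u - 5) / 2
  L_1(u) = (u - 3)(u - 5) / -1
  L_2(u) = (u - 3)(u - 4) / 2
Then h(u) = -4·L_0(u) - 14·L_1(u) - 28·L_2(u).
Expanding and collecting terms gives h(u) = -2u² + 4u + 2.
Check: h(3) = -4. ✓

h(u) = -2u^2 + 4u + 2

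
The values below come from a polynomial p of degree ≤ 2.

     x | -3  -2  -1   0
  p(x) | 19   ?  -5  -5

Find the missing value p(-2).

The 3 known points determine the degree-2 polynomial uniquely.
Write p(x) = ax^2 + bx + c. Substituting each data point gives a linear system:
  9a - 3b + c = 19
  a - b + c = -5
  c = -5
Solving the system yields a = 4, b = 4, c = -5.
So p(x) = 4x^2 + 4x - 5.
Then p(-2) = 3.

3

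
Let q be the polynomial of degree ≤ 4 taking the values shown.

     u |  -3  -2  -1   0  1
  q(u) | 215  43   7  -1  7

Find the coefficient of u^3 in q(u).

6

Write q(u) = au^4 + bu^3 + cu^2 + du + e. Substituting each data point gives a linear system:
  81a - 27b + 9c - 3d + e = 215
  16a - 8b + 4c - 2d + e = 43
  a - b + c - d + e = 7
  e = -1
  a + b + c + d + e = 7
Solving the system yields a = 4, b = 6, c = 4, d = -6, e = -1.
So q(u) = 4u⁴ + 6u³ + 4u² - 6u - 1.
The coefficient of u^3 is 6.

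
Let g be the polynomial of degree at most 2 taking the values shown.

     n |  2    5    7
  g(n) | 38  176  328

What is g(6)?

Write g(n) = an^2 + bn + c. Substituting each data point gives a linear system:
  4a + 2b + c = 38
  25a + 5b + c = 176
  49a + 7b + c = 328
Solving the system yields a = 6, b = 4, c = 6.
So g(n) = 6n^2 + 4n + 6.
Then g(6) = 246.

246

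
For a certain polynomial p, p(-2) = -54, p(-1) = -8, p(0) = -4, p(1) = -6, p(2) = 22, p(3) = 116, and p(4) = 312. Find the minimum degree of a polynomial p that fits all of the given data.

Forward differences of the values at t = -2, -1, 0, 1, 2, 3, 4:
  p  : -54  -8  -4  -6  22  116  312
  Δ  : 46  4  -2  28  94  196
  Δ^2: -42  -6  30  66  102
  Δ^3: 36  36  36  36
  Δ^4: 0  0  0
  Δ^5: 0  0
  Δ^6: 0
The third differences are constant (36) and nonzero, while all higher differences vanish, so the minimal degree is 3.

3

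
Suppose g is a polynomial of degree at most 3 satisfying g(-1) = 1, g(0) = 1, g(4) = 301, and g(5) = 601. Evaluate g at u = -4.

Using the Lagrange interpolation formula with nodes -1, 0, 4, 5:
  L_0(u) = u(u - 4)(u - 5) / -30
  L_1(u) = (u + 1)(u - 4)(u - 5) / 20
  L_2(u) = (u + 1)u(u - 5) / -20
  L_3(u) = (u + 1)u(u - 4) / 30
Then g(u) = 1·L_0(u) + 1·L_1(u) + 301·L_2(u) + 601·L_3(u).
Expanding and collecting terms gives g(u) = 5u³ - 5u + 1.
Evaluating at u = -4: g(-4) = -299.

-299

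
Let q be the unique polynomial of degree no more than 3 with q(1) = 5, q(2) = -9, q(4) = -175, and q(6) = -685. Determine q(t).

Write q(t) = at^3 + bt^2 + ct + d. Substituting each data point gives a linear system:
  a + b + c + d = 5
  8a + 4b + 2c + d = -9
  64a + 16b + 4c + d = -175
  216a + 36b + 6c + d = -685
Solving the system yields a = -4, b = 5, c = -1, d = 5.
So q(t) = -4t^3 + 5t^2 - t + 5.
Check: q(2) = -9. ✓

q(t) = -4t^3 + 5t^2 - t + 5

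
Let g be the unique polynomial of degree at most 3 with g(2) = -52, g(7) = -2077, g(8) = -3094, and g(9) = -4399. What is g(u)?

Using the Lagrange interpolation formula with nodes 2, 7, 8, 9:
  L_0(u) = (u - 7)(u - 8)(u - 9) / -210
  L_1(u) = (u - 2)(u - 8)(u - 9) / 10
  L_2(u) = (u - 2)(u - 7)(u - 9) / -6
  L_3(u) = (u - 2)(u - 7)(u - 8) / 14
Then g(u) = -52·L_0(u) - 2077·L_1(u) - 3094·L_2(u) - 4399·L_3(u).
Expanding and collecting terms gives g(u) = -6u^3 - 3u + 2.
Check: g(7) = -2077. ✓

g(u) = -6u^3 - 3u + 2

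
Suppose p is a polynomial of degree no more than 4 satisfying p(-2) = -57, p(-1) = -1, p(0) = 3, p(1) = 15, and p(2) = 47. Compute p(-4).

-805

Forward differences of the values at x = -2, -1, 0, 1, 2:
  p  : -57  -1  3  15  47
  Δ  : 56  4  12  32
  Δ^2: -52  8  20
  Δ^3: 60  12
  Δ^4: -48
The fourth differences are constant, confirming degree 4.
Interpolating (Newton forward form) and evaluating at x = -4 gives p(-4) = -805.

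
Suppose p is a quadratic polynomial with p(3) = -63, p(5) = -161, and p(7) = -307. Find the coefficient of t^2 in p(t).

Write p(t) = at^2 + bt + c. Substituting each data point gives a linear system:
  9a + 3b + c = -63
  25a + 5b + c = -161
  49a + 7b + c = -307
Solving the system yields a = -6, b = -1, c = -6.
So p(t) = -6t^2 - t - 6.
The leading coefficient is -6.

-6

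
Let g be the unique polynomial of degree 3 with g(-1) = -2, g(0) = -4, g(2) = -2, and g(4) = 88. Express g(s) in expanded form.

g(s) = 2s^3 - s^2 - 5s - 4

Using the Lagrange interpolation formula with nodes -1, 0, 2, 4:
  L_0(s) = s(s - 2)(s - 4) / -15
  L_1(s) = (s + 1)(s - 2)(s - 4) / 8
  L_2(s) = (s + 1)s(s - 4) / -12
  L_3(s) = (s + 1)s(s - 2) / 40
Then g(s) = -2·L_0(s) - 4·L_1(s) - 2·L_2(s) + 88·L_3(s).
Expanding and collecting terms gives g(s) = 2s³ - s² - 5s - 4.
Check: g(-1) = -2. ✓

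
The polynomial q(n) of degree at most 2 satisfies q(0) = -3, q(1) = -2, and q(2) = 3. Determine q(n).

Write q(n) = an^2 + bn + c. Substituting each data point gives a linear system:
  c = -3
  a + b + c = -2
  4a + 2b + c = 3
Solving the system yields a = 2, b = -1, c = -3.
So q(n) = 2n² - n - 3.
Check: q(2) = 3. ✓

q(n) = 2n^2 - n - 3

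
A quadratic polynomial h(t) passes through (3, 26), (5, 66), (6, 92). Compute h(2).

Write h(t) = at^2 + bt + c. Substituting each data point gives a linear system:
  9a + 3b + c = 26
  25a + 5b + c = 66
  36a + 6b + c = 92
Solving the system yields a = 2, b = 4, c = -4.
So h(t) = 2t² + 4t - 4.
Then h(2) = 12.

12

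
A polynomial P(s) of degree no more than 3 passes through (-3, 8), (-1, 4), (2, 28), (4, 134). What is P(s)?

Write P(s) = as^3 + bs^2 + cs + d. Substituting each data point gives a linear system:
  -27a + 9b - 3c + d = 8
  -a + b - c + d = 4
  8a + 4b + 2c + d = 28
  64a + 16b + 4c + d = 134
Solving the system yields a = 1, b = 4, c = 1, d = 2.
So P(s) = s³ + 4s² + s + 2.
Check: P(4) = 134. ✓

P(s) = s^3 + 4s^2 + s + 2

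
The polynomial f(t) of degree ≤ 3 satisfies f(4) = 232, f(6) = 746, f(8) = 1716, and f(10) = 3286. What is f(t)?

f(t) = 3t^3 + 3t^2 - t - 4

Write f(t) = at^3 + bt^2 + ct + d. Substituting each data point gives a linear system:
  64a + 16b + 4c + d = 232
  216a + 36b + 6c + d = 746
  512a + 64b + 8c + d = 1716
  1000a + 100b + 10c + d = 3286
Solving the system yields a = 3, b = 3, c = -1, d = -4.
So f(t) = 3t^3 + 3t^2 - t - 4.
Check: f(10) = 3286. ✓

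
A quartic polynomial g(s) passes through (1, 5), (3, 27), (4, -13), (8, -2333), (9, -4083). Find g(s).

Write g(s) = as^4 + bs^3 + cs^2 + ds + e. Substituting each data point gives a linear system:
  a + b + c + d + e = 5
  81a + 27b + 9c + 3d + e = 27
  256a + 64b + 16c + 4d + e = -13
  4096a + 512b + 64c + 8d + e = -2333
  6561a + 729b + 81c + 9d + e = -4083
Solving the system yields a = -1, b = 3, c = 4, d = -4, e = 3.
So g(s) = -s^4 + 3s^3 + 4s^2 - 4s + 3.
Check: g(1) = 5. ✓

g(s) = -s^4 + 3s^3 + 4s^2 - 4s + 3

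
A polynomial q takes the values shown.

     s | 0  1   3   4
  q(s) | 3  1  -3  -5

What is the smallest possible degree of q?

1

Divided differences on the nodes 0, 1, 3, 4:
  order 0: 3  1  -3  -5
  order 1: -2  -2  -2
  order 2: 0  0
  order 3: 0
The order-1 divided differences are all -2 (nonzero) and every higher order vanishes, so the data lies on a polynomial of degree exactly 1.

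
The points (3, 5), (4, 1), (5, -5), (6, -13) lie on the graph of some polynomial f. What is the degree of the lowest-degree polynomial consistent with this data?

2

Forward differences of the values at u = 3, 4, 5, 6:
  f  : 5  1  -5  -13
  Δ  : -4  -6  -8
  Δ^2: -2  -2
  Δ^3: 0
The second differences are constant (-2) and nonzero, while all higher differences vanish, so the minimal degree is 2.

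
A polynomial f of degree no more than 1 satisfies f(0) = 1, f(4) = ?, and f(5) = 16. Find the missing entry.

13

The 2 known points determine the degree-1 polynomial uniquely.
Write f(x) = ax + b. Substituting each data point gives a linear system:
  b = 1
  5a + b = 16
Solving the system yields a = 3, b = 1.
So f(x) = 3x + 1.
Then f(4) = 13.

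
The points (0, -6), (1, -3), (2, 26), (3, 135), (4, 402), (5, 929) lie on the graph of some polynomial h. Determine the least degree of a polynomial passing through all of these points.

Forward differences of the values at t = 0, 1, 2, 3, 4, 5:
  h  : -6  -3  26  135  402  929
  Δ  : 3  29  109  267  527
  Δ^2: 26  80  158  260
  Δ^3: 54  78  102
  Δ^4: 24  24
  Δ^5: 0
The fourth differences are constant (24) and nonzero, while all higher differences vanish, so the minimal degree is 4.

4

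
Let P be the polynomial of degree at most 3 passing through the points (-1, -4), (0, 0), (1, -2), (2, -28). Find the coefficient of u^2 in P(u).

-3

Write P(u) = au^3 + bu^2 + cu + d. Substituting each data point gives a linear system:
  -a + b - c + d = -4
  d = 0
  a + b + c + d = -2
  8a + 4b + 2c + d = -28
Solving the system yields a = -3, b = -3, c = 4, d = 0.
So P(u) = -3u^3 - 3u^2 + 4u.
The coefficient of u^2 is -3.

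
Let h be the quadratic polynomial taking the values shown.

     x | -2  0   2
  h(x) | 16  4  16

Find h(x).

h(x) = 3x^2 + 4

Using the Lagrange interpolation formula with nodes -2, 0, 2:
  L_0(x) = x(x - 2) / 8
  L_1(x) = (x + 2)(x - 2) / -4
  L_2(x) = (x + 2)x / 8
Then h(x) = 16·L_0(x) + 4·L_1(x) + 16·L_2(x).
Expanding and collecting terms gives h(x) = 3x^2 + 4.
Check: h(-2) = 16. ✓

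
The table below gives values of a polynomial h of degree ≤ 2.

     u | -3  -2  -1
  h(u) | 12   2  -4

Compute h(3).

12

Forward differences of the values at u = -3, -2, -1:
  h  : 12  2  -4
  Δ  : -10  -6
  Δ^2: 4
The second differences are constant, confirming degree 2.
Interpolating (Newton forward form) and evaluating at u = 3 gives h(3) = 12.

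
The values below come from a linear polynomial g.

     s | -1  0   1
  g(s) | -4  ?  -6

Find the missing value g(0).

The 2 known points determine the degree-1 polynomial uniquely.
Write g(s) = as + b. Substituting each data point gives a linear system:
  -a + b = -4
  a + b = -6
Solving the system yields a = -1, b = -5.
So g(s) = -s - 5.
Then g(0) = -5.

-5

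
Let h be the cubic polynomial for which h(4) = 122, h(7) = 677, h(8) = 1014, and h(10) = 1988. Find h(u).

Using the Lagrange interpolation formula with nodes 4, 7, 8, 10:
  L_0(u) = (u - 7)(u - 8)(u - 10) / -72
  L_1(u) = (u - 4)(u - 8)(u - 10) / 9
  L_2(u) = (u - 4)(u - 7)(u - 10) / -8
  L_3(u) = (u - 4)(u - 7)(u - 8) / 36
Then h(u) = 122·L_0(u) + 677·L_1(u) + 1014·L_2(u) + 1988·L_3(u).
Expanding and collecting terms gives h(u) = 2u³ - u - 2.
Check: h(7) = 677. ✓

h(u) = 2u^3 - u - 2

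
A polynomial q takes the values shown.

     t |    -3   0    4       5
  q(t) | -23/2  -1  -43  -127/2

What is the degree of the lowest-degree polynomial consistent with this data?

2

Divided differences on the nodes -3, 0, 4, 5:
  order 0: -23/2  -1  -43  -127/2
  order 1: 7/2  -21/2  -41/2
  order 2: -2  -2
  order 3: 0
The order-2 divided differences are all -2 (nonzero) and every higher order vanishes, so the data lies on a polynomial of degree exactly 2.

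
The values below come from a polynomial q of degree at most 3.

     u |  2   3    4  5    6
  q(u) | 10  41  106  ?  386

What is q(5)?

On equispaced nodes a degree-3 polynomial has vanishing fourth forward difference, so
  q(2) - 4·q(3) + 6·q(4) - 4·q(5) + q(6) = 0.
Substituting the known values and solving for q(5):
  -4·q(5) = -868
  q(5) = 217.

217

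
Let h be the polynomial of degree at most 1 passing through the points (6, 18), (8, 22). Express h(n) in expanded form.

Using the Lagrange interpolation formula with nodes 6, 8:
  L_0(n) = (n - 8) / -2
  L_1(n) = (n - 6) / 2
Then h(n) = 18·L_0(n) + 22·L_1(n).
Expanding and collecting terms gives h(n) = 2n + 6.
Check: h(6) = 18. ✓

h(n) = 2n + 6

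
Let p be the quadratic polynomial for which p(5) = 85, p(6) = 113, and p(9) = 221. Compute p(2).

Write p(s) = as^2 + bs + c. Substituting each data point gives a linear system:
  25a + 5b + c = 85
  36a + 6b + c = 113
  81a + 9b + c = 221
Solving the system yields a = 2, b = 6, c = 5.
So p(s) = 2s^2 + 6s + 5.
Then p(2) = 25.

25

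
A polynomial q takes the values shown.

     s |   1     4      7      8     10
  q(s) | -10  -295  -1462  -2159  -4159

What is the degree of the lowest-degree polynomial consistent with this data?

3

Divided differences on the nodes 1, 4, 7, 8, 10:
  order 0: -10  -295  -1462  -2159  -4159
  order 1: -95  -389  -697  -1000
  order 2: -49  -77  -101
  order 3: -4  -4
  order 4: 0
The order-3 divided differences are all -4 (nonzero) and every higher order vanishes, so the data lies on a polynomial of degree exactly 3.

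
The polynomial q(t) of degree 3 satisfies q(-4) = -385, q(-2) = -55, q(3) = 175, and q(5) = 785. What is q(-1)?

-13

Write q(t) = at^3 + bt^2 + ct + d. Substituting each data point gives a linear system:
  -64a + 16b - 4c + d = -385
  -8a + 4b - 2c + d = -55
  27a + 9b + 3c + d = 175
  125a + 25b + 5c + d = 785
Solving the system yields a = 6, b = 1, c = 3, d = -5.
So q(t) = 6t^3 + t^2 + 3t - 5.
Then q(-1) = -13.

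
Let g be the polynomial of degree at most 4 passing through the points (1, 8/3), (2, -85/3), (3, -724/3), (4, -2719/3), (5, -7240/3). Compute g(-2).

-289/3

Using the Lagrange interpolation formula with nodes 1, 2, 3, 4, 5:
  L_0(n) = (n - 2)(n - 3)(n - 4)(n - 5) / 24
  L_1(n) = (n - 1)(n - 3)(n - 4)(n - 5) / -6
  L_2(n) = (n - 1)(n - 2)(n - 4)(n - 5) / 4
  L_3(n) = (n - 1)(n - 2)(n - 3)(n - 5) / -6
  L_4(n) = (n - 1)(n - 2)(n - 3)(n - 4) / 24
Then g(n) = 8/3·L_0(n) - 85/3·L_1(n) - 724/3·L_2(n) - 2719/3·L_3(n) - 7240/3·L_4(n).
Expanding and collecting terms gives g(n) = -5n^4 + 5n^3 + 4n^2 - 3n + 5/3.
Evaluating at n = -2: g(-2) = -289/3.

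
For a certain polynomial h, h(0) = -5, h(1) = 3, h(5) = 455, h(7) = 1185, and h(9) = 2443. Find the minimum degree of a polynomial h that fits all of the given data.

Divided differences on the nodes 0, 1, 5, 7, 9:
  order 0: -5  3  455  1185  2443
  order 1: 8  113  365  629
  order 2: 21  42  66
  order 3: 3  3
  order 4: 0
The order-3 divided differences are all 3 (nonzero) and every higher order vanishes, so the data lies on a polynomial of degree exactly 3.

3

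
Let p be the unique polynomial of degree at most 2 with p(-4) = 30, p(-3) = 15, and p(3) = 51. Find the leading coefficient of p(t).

3

Write p(t) = at^2 + bt + c. Substituting each data point gives a linear system:
  16a - 4b + c = 30
  9a - 3b + c = 15
  9a + 3b + c = 51
Solving the system yields a = 3, b = 6, c = 6.
So p(t) = 3t² + 6t + 6.
The leading coefficient is 3.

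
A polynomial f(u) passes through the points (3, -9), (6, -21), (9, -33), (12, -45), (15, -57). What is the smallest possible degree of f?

Forward differences of the values at u = 3, 6, 9, 12, 15:
  f  : -9  -21  -33  -45  -57
  Δ  : -12  -12  -12  -12
  Δ^2: 0  0  0
  Δ^3: 0  0
  Δ^4: 0
The first differences are constant (-12) and nonzero, while all higher differences vanish, so the minimal degree is 1.

1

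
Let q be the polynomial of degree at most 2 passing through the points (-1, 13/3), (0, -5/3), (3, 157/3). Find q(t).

q(t) = 6t^2 - 5/3

Write q(t) = at^2 + bt + c. Substituting each data point gives a linear system:
  a - b + c = 13/3
  c = -5/3
  9a + 3b + c = 157/3
Solving the system yields a = 6, b = 0, c = -5/3.
So q(t) = 6t² - 5/3.
Check: q(-1) = 13/3. ✓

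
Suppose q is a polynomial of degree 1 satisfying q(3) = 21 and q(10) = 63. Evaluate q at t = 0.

3

Write q(t) = at + b. Substituting each data point gives a linear system:
  3a + b = 21
  10a + b = 63
Solving the system yields a = 6, b = 3.
So q(t) = 6t + 3.
Then q(0) = 3.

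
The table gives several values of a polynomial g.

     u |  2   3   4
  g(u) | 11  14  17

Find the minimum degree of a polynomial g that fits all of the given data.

Forward differences of the values at u = 2, 3, 4:
  g  : 11  14  17
  Δ  : 3  3
  Δ^2: 0
The first differences are constant (3) and nonzero, while all higher differences vanish, so the minimal degree is 1.

1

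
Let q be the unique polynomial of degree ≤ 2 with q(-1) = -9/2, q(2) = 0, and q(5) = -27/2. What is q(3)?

Forward differences of the values at x = -1, 2, 5:
  q  : -9/2  0  -27/2
  Δ  : 9/2  -27/2
  Δ^2: -18
The second differences are constant, confirming degree 2.
Interpolating (Newton forward form) and evaluating at x = 3 gives q(3) = -5/2.

-5/2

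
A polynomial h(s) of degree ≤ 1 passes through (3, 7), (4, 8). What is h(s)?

Write h(s) = as + b. Substituting each data point gives a linear system:
  3a + b = 7
  4a + b = 8
Solving the system yields a = 1, b = 4.
So h(s) = s + 4.
Check: h(4) = 8. ✓

h(s) = s + 4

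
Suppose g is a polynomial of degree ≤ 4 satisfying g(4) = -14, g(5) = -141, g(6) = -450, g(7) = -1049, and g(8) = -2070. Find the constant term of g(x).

-6

Write g(x) = ax^4 + bx^3 + cx^2 + dx + e. Substituting each data point gives a linear system:
  256a + 64b + 16c + 4d + e = -14
  625a + 125b + 25c + 5d + e = -141
  1296a + 216b + 36c + 6d + e = -450
  2401a + 343b + 49c + 7d + e = -1049
  4096a + 512b + 64c + 8d + e = -2070
Solving the system yields a = -1, b = 4, c = 0, d = -2, e = -6.
So g(x) = -x⁴ + 4x³ - 2x - 6.
The constant term is -6.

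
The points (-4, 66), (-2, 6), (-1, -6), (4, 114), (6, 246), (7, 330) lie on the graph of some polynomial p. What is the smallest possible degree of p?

2

Divided differences on the nodes -4, -2, -1, 4, 6, 7:
  order 0: 66  6  -6  114  246  330
  order 1: -30  -12  24  66  84
  order 2: 6  6  6  6
  order 3: 0  0  0
  order 4: 0  0
  order 5: 0
The order-2 divided differences are all 6 (nonzero) and every higher order vanishes, so the data lies on a polynomial of degree exactly 2.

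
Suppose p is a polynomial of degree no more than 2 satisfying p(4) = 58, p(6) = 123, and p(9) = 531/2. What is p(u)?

p(u) = 3u^2 + (5/2)u

Using the Lagrange interpolation formula with nodes 4, 6, 9:
  L_0(u) = (u - 6)(u - 9) / 10
  L_1(u) = (u - 4)(u - 9) / -6
  L_2(u) = (u - 4)(u - 6) / 15
Then p(u) = 58·L_0(u) + 123·L_1(u) + 531/2·L_2(u).
Expanding and collecting terms gives p(u) = 3u^2 + (5/2)u.
Check: p(4) = 58. ✓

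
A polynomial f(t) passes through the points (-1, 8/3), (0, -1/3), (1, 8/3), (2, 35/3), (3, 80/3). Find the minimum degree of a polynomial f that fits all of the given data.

Forward differences of the values at t = -1, 0, 1, 2, 3:
  f  : 8/3  -1/3  8/3  35/3  80/3
  Δ  : -3  3  9  15
  Δ^2: 6  6  6
  Δ^3: 0  0
  Δ^4: 0
The second differences are constant (6) and nonzero, while all higher differences vanish, so the minimal degree is 2.

2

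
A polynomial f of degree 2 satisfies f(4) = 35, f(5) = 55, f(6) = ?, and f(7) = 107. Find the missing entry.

79

The 3 known points determine the degree-2 polynomial uniquely.
Write f(u) = au^2 + bu + c. Substituting each data point gives a linear system:
  16a + 4b + c = 35
  25a + 5b + c = 55
  49a + 7b + c = 107
Solving the system yields a = 2, b = 2, c = -5.
So f(u) = 2u^2 + 2u - 5.
Then f(6) = 79.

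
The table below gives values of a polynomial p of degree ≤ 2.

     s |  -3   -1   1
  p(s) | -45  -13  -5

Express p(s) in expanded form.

p(s) = -3s^2 + 4s - 6

Using the Lagrange interpolation formula with nodes -3, -1, 1:
  L_0(s) = (s + 1)(s - 1) / 8
  L_1(s) = (s + 3)(s - 1) / -4
  L_2(s) = (s + 3)(s + 1) / 8
Then p(s) = -45·L_0(s) - 13·L_1(s) - 5·L_2(s).
Expanding and collecting terms gives p(s) = -3s² + 4s - 6.
Check: p(-1) = -13. ✓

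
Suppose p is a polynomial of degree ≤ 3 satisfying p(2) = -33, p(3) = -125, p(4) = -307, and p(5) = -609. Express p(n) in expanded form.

Write p(n) = an^3 + bn^2 + cn + d. Substituting each data point gives a linear system:
  8a + 4b + 2c + d = -33
  27a + 9b + 3c + d = -125
  64a + 16b + 4c + d = -307
  125a + 25b + 5c + d = -609
Solving the system yields a = -5, b = 0, c = 3, d = 1.
So p(n) = -5n^3 + 3n + 1.
Check: p(4) = -307. ✓

p(n) = -5n^3 + 3n + 1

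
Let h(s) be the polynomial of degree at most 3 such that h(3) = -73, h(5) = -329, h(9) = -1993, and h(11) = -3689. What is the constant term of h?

-4

Write h(s) = as^3 + bs^2 + cs + d. Substituting each data point gives a linear system:
  27a + 9b + 3c + d = -73
  125a + 25b + 5c + d = -329
  729a + 81b + 9c + d = -1993
  1331a + 121b + 11c + d = -3689
Solving the system yields a = -3, b = 3, c = -5, d = -4.
So h(s) = -3s³ + 3s² - 5s - 4.
The constant term is -4.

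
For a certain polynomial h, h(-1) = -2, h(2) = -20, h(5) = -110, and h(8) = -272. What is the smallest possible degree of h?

Forward differences of the values at u = -1, 2, 5, 8:
  h  : -2  -20  -110  -272
  Δ  : -18  -90  -162
  Δ^2: -72  -72
  Δ^3: 0
The second differences are constant (-72) and nonzero, while all higher differences vanish, so the minimal degree is 2.

2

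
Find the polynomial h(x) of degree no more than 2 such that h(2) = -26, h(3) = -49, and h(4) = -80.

Write h(x) = ax^2 + bx + c. Substituting each data point gives a linear system:
  4a + 2b + c = -26
  9a + 3b + c = -49
  16a + 4b + c = -80
Solving the system yields a = -4, b = -3, c = -4.
So h(x) = -4x² - 3x - 4.
Check: h(2) = -26. ✓

h(x) = -4x^2 - 3x - 4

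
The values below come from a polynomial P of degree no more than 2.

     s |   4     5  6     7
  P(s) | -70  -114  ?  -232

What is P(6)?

-168

On equispaced nodes a degree-2 polynomial has vanishing third forward difference, so
  - P(4) + 3·P(5) - 3·P(6) + P(7) = 0.
Substituting the known values and solving for P(6):
  -3·P(6) = 504
  P(6) = -168.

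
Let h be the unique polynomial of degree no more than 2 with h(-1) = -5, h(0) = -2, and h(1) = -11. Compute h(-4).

Using the Lagrange interpolation formula with nodes -1, 0, 1:
  L_0(u) = u(u - 1) / 2
  L_1(u) = (u + 1)(u - 1) / -1
  L_2(u) = (u + 1)u / 2
Then h(u) = -5·L_0(u) - 2·L_1(u) - 11·L_2(u).
Expanding and collecting terms gives h(u) = -6u² - 3u - 2.
Evaluating at u = -4: h(-4) = -86.

-86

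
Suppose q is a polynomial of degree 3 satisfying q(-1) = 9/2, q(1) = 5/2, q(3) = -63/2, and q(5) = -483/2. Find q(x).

Using the Lagrange interpolation formula with nodes -1, 1, 3, 5:
  L_0(x) = (x - 1)(x - 3)(x - 5) / -48
  L_1(x) = (x + 1)(x - 3)(x - 5) / 16
  L_2(x) = (x + 1)(x - 1)(x - 5) / -16
  L_3(x) = (x + 1)(x - 1)(x - 3) / 48
Then q(x) = 9/2·L_0(x) + 5/2·L_1(x) - 63/2·L_2(x) - 483/2·L_3(x).
Expanding and collecting terms gives q(x) = -3x³ + 5x² + 2x - 3/2.
Check: q(5) = -483/2. ✓

q(x) = -3x^3 + 5x^2 + 2x - 3/2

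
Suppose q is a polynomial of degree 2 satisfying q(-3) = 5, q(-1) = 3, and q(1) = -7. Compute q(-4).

Forward differences of the values at n = -3, -1, 1:
  q  : 5  3  -7
  Δ  : -2  -10
  Δ^2: -8
The second differences are constant, confirming degree 2.
Interpolating (Newton forward form) and evaluating at n = -4 gives q(-4) = 3.

3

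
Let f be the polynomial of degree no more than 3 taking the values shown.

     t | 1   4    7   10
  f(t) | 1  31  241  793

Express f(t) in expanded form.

Write f(t) = at^3 + bt^2 + ct + d. Substituting each data point gives a linear system:
  a + b + c + d = 1
  64a + 16b + 4c + d = 31
  343a + 49b + 7c + d = 241
  1000a + 100b + 10c + d = 793
Solving the system yields a = 1, b = -2, c = -1, d = 3.
So f(t) = t^3 - 2t^2 - t + 3.
Check: f(7) = 241. ✓

f(t) = t^3 - 2t^2 - t + 3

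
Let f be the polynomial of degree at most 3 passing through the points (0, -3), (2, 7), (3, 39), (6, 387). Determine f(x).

Write f(x) = ax^3 + bx^2 + cx + d. Substituting each data point gives a linear system:
  d = -3
  8a + 4b + 2c + d = 7
  27a + 9b + 3c + d = 39
  216a + 36b + 6c + d = 387
Solving the system yields a = 2, b = -1, c = -1, d = -3.
So f(x) = 2x^3 - x^2 - x - 3.
Check: f(3) = 39. ✓

f(x) = 2x^3 - x^2 - x - 3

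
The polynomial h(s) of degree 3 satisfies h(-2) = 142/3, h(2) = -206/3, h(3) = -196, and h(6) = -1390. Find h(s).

Write h(s) = as^3 + bs^2 + cs + d. Substituting each data point gives a linear system:
  -8a + 4b - 2c + d = 142/3
  8a + 4b + 2c + d = -206/3
  27a + 9b + 3c + d = -196
  216a + 36b + 6c + d = -1390
Solving the system yields a = -6, b = -5/3, c = -5, d = -4.
So h(s) = -6s³ - (5/3)s² - 5s - 4.
Check: h(2) = -206/3. ✓

h(s) = -6s^3 - (5/3)s^2 - 5s - 4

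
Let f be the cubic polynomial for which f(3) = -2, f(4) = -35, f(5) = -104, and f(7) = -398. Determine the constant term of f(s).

1

Write f(s) = as^3 + bs^2 + cs + d. Substituting each data point gives a linear system:
  27a + 9b + 3c + d = -2
  64a + 16b + 4c + d = -35
  125a + 25b + 5c + d = -104
  343a + 49b + 7c + d = -398
Solving the system yields a = -2, b = 6, c = -1, d = 1.
So f(s) = -2s^3 + 6s^2 - s + 1.
The constant term is 1.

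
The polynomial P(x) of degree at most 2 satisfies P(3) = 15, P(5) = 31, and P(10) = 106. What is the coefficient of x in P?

Write P(x) = ax^2 + bx + c. Substituting each data point gives a linear system:
  9a + 3b + c = 15
  25a + 5b + c = 31
  100a + 10b + c = 106
Solving the system yields a = 1, b = 0, c = 6.
So P(x) = x^2 + 6.
The coefficient of x is 0.

0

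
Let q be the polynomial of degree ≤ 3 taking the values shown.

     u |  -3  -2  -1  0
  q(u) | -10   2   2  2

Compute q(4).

242

Write q(u) = au^3 + bu^2 + cu + d. Substituting each data point gives a linear system:
  -27a + 9b - 3c + d = -10
  -8a + 4b - 2c + d = 2
  -a + b - c + d = 2
  d = 2
Solving the system yields a = 2, b = 6, c = 4, d = 2.
So q(u) = 2u³ + 6u² + 4u + 2.
Then q(4) = 242.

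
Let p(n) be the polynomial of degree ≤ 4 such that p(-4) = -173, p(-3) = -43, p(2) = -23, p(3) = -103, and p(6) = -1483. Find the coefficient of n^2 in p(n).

1

Write p(n) = an^4 + bn^3 + cn^2 + dn + e. Substituting each data point gives a linear system:
  256a - 64b + 16c - 4d + e = -173
  81a - 27b + 9c - 3d + e = -43
  16a + 8b + 4c + 2d + e = -23
  81a + 27b + 9c + 3d + e = -103
  1296a + 216b + 36c + 6d + e = -1483
Solving the system yields a = -1, b = -1, c = 1, d = -1, e = -1.
So p(n) = -n^4 - n^3 + n^2 - n - 1.
The coefficient of n^2 is 1.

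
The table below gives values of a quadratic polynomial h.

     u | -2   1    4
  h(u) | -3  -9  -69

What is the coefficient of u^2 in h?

-3

Write h(u) = au^2 + bu + c. Substituting each data point gives a linear system:
  4a - 2b + c = -3
  a + b + c = -9
  16a + 4b + c = -69
Solving the system yields a = -3, b = -5, c = -1.
So h(u) = -3u² - 5u - 1.
The leading coefficient is -3.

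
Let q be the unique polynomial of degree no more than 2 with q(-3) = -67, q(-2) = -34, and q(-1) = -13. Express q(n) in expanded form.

Write q(n) = an^2 + bn + c. Substituting each data point gives a linear system:
  9a - 3b + c = -67
  4a - 2b + c = -34
  a - b + c = -13
Solving the system yields a = -6, b = 3, c = -4.
So q(n) = -6n² + 3n - 4.
Check: q(-1) = -13. ✓

q(n) = -6n^2 + 3n - 4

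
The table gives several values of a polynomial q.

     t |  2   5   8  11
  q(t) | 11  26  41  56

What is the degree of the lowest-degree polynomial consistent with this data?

Forward differences of the values at t = 2, 5, 8, 11:
  q  : 11  26  41  56
  Δ  : 15  15  15
  Δ^2: 0  0
  Δ^3: 0
The first differences are constant (15) and nonzero, while all higher differences vanish, so the minimal degree is 1.

1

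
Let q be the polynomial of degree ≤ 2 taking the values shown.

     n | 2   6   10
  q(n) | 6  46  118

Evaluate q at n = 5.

33

Using the Lagrange interpolation formula with nodes 2, 6, 10:
  L_0(n) = (n - 6)(n - 10) / 32
  L_1(n) = (n - 2)(n - 10) / -16
  L_2(n) = (n - 2)(n - 6) / 32
Then q(n) = 6·L_0(n) + 46·L_1(n) + 118·L_2(n).
Expanding and collecting terms gives q(n) = n^2 + 2n - 2.
Evaluating at n = 5: q(5) = 33.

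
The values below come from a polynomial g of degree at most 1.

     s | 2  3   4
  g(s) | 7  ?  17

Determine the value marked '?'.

The 2 known points determine the degree-1 polynomial uniquely.
Write g(s) = as + b. Substituting each data point gives a linear system:
  2a + b = 7
  4a + b = 17
Solving the system yields a = 5, b = -3.
So g(s) = 5s - 3.
Then g(3) = 12.

12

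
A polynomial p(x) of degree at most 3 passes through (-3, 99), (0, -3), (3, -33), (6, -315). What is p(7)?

Write p(x) = ax^3 + bx^2 + cx + d. Substituting each data point gives a linear system:
  -27a + 9b - 3c + d = 99
  d = -3
  27a + 9b + 3c + d = -33
  216a + 36b + 6c + d = -315
Solving the system yields a = -2, b = 4, c = -4, d = -3.
So p(x) = -2x³ + 4x² - 4x - 3.
Then p(7) = -521.

-521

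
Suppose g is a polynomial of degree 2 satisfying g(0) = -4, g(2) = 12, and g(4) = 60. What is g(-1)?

0

Write g(t) = at^2 + bt + c. Substituting each data point gives a linear system:
  c = -4
  4a + 2b + c = 12
  16a + 4b + c = 60
Solving the system yields a = 4, b = 0, c = -4.
So g(t) = 4t^2 - 4.
Then g(-1) = 0.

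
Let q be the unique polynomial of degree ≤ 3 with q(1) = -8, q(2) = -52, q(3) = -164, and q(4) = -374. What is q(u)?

q(u) = -5u^3 - 4u^2 + 3u - 2

Using the Lagrange interpolation formula with nodes 1, 2, 3, 4:
  L_0(u) = (u - 2)(u - 3)(u - 4) / -6
  L_1(u) = (u - 1)(u - 3)(u - 4) / 2
  L_2(u) = (u - 1)(u - 2)(u - 4) / -2
  L_3(u) = (u - 1)(u - 2)(u - 3) / 6
Then q(u) = -8·L_0(u) - 52·L_1(u) - 164·L_2(u) - 374·L_3(u).
Expanding and collecting terms gives q(u) = -5u^3 - 4u^2 + 3u - 2.
Check: q(1) = -8. ✓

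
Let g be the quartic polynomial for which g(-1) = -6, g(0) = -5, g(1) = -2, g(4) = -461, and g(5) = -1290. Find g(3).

-110

Using the Lagrange interpolation formula with nodes -1, 0, 1, 4, 5:
  L_0(s) = s(s - 1)(s - 4)(s - 5) / 60
  L_1(s) = (s + 1)(s - 1)(s - 4)(s - 5) / -20
  L_2(s) = (s + 1)s(s - 4)(s - 5) / 24
  L_3(s) = (s + 1)s(s - 1)(s - 5) / -60
  L_4(s) = (s + 1)s(s - 1)(s - 4) / 120
Then g(s) = -6·L_0(s) - 5·L_1(s) - 2·L_2(s) - 461·L_3(s) - 1290·L_4(s).
Expanding and collecting terms gives g(s) = -3s^4 + 4s^3 + 4s^2 - 2s - 5.
Evaluating at s = 3: g(3) = -110.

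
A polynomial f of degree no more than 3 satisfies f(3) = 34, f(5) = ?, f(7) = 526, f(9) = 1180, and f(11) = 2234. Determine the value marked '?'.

On equispaced nodes a degree-3 polynomial has vanishing fourth forward difference, so
  f(3) - 4·f(5) + 6·f(7) - 4·f(9) + f(11) = 0.
Substituting the known values and solving for f(5):
  -4·f(5) = -704
  f(5) = 176.

176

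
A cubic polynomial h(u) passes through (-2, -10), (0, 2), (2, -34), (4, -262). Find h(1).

-1

Using the Lagrange interpolation formula with nodes -2, 0, 2, 4:
  L_0(u) = u(u - 2)(u - 4) / -48
  L_1(u) = (u + 2)(u - 2)(u - 4) / 16
  L_2(u) = (u + 2)u(u - 4) / -16
  L_3(u) = (u + 2)u(u - 2) / 48
Then h(u) = -10·L_0(u) + 2·L_1(u) - 34·L_2(u) - 262·L_3(u).
Expanding and collecting terms gives h(u) = -3u^3 - 6u^2 + 6u + 2.
Evaluating at u = 1: h(1) = -1.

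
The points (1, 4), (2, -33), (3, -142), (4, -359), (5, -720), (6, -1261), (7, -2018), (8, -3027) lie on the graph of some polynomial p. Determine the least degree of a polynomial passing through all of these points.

Forward differences of the values at u = 1, 2, 3, 4, 5, 6, 7, 8:
  p  : 4  -33  -142  -359  -720  -1261  -2018  -3027
  Δ  : -37  -109  -217  -361  -541  -757  -1009
  Δ^2: -72  -108  -144  -180  -216  -252
  Δ^3: -36  -36  -36  -36  -36
  Δ^4: 0  0  0  0
  Δ^5: 0  0  0
  Δ^6: 0  0
  Δ^7: 0
The third differences are constant (-36) and nonzero, while all higher differences vanish, so the minimal degree is 3.

3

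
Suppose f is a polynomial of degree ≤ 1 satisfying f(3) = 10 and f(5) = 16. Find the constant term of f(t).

Write f(t) = at + b. Substituting each data point gives a linear system:
  3a + b = 10
  5a + b = 16
Solving the system yields a = 3, b = 1.
So f(t) = 3t + 1.
The constant term is 1.

1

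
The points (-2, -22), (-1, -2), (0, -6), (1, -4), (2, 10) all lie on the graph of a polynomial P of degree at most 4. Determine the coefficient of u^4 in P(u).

-1

Write P(u) = au^4 + bu^3 + cu^2 + du + e. Substituting each data point gives a linear system:
  16a - 8b + 4c - 2d + e = -22
  a - b + c - d + e = -2
  e = -6
  a + b + c + d + e = -4
  16a + 8b + 4c + 2d + e = 10
Solving the system yields a = -1, b = 3, c = 4, d = -4, e = -6.
So P(u) = -u^4 + 3u^3 + 4u^2 - 4u - 6.
The leading coefficient is -1.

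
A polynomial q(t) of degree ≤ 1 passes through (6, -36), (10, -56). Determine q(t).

Write q(t) = at + b. Substituting each data point gives a linear system:
  6a + b = -36
  10a + b = -56
Solving the system yields a = -5, b = -6.
So q(t) = -5t - 6.
Check: q(10) = -56. ✓

q(t) = -5t - 6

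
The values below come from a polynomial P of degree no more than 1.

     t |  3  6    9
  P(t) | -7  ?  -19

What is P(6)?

-13

On equispaced nodes a degree-1 polynomial has vanishing second forward difference, so
  P(3) - 2·P(6) + P(9) = 0.
Substituting the known values and solving for P(6):
  -2·P(6) = 26
  P(6) = -13.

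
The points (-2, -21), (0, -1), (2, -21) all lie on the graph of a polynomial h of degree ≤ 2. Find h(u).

h(u) = -5u^2 - 1

Using the Lagrange interpolation formula with nodes -2, 0, 2:
  L_0(u) = u(u - 2) / 8
  L_1(u) = (u + 2)(u - 2) / -4
  L_2(u) = (u + 2)u / 8
Then h(u) = -21·L_0(u) - 1·L_1(u) - 21·L_2(u).
Expanding and collecting terms gives h(u) = -5u^2 - 1.
Check: h(2) = -21. ✓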